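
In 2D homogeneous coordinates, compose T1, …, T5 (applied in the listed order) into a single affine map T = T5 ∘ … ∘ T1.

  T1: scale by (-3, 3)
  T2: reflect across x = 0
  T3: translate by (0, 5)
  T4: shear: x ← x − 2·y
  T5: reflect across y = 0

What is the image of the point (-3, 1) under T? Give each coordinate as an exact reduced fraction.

T(p) = (-25, -8)

T1 scale by (-3, 3): (-3, 1) → (9, 3)
T2 reflect across x = 0: (9, 3) → (-9, 3)
T3 translate by (0, 5): (-9, 3) → (-9, 8)
T4 shear: x ← x − 2·y: (-9, 8) → (-25, 8)
T5 reflect across y = 0: (-25, 8) → (-25, -8)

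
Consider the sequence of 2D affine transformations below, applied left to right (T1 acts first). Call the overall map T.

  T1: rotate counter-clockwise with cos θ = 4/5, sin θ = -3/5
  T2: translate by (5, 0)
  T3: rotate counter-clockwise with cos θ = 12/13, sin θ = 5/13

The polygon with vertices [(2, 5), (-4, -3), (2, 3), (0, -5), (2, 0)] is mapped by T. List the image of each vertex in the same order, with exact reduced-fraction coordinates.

image vertices: (506/65, 408/65), (0, 0), (474/65, 282/65), (44/13, -38/13), (426/65, 93/65)

T1 rotate counter-clockwise with cos θ = 4/5, sin θ = -3/5: (2, 5) → (23/5, 14/5); (-4, -3) → (-5, 0); (2, 3) → (17/5, 6/5); (0, -5) → (-3, -4); (2, 0) → (8/5, -6/5)
T2 translate by (5, 0): (23/5, 14/5) → (48/5, 14/5); (-5, 0) → (0, 0); (17/5, 6/5) → (42/5, 6/5); (-3, -4) → (2, -4); (8/5, -6/5) → (33/5, -6/5)
T3 rotate counter-clockwise with cos θ = 12/13, sin θ = 5/13: (48/5, 14/5) → (506/65, 408/65); (0, 0) → (0, 0); (42/5, 6/5) → (474/65, 282/65); (2, -4) → (44/13, -38/13); (33/5, -6/5) → (426/65, 93/65)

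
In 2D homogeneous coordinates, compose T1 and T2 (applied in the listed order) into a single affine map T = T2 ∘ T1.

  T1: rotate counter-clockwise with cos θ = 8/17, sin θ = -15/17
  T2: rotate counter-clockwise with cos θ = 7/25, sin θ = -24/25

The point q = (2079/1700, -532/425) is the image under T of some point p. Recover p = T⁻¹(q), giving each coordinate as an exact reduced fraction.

p = (0, 7/4)

T1 = [8/17 15/17 0; -15/17 8/17 0; 0 0 1]
T2·T1 = [-304/425 297/425 0; -297/425 -304/425 0; 0 0 1]
det M = 1; M⁻¹ = [-304/425 -297/425 0; 297/425 -304/425 0; 0 0 1]
M⁻¹ · (2079/1700, -532/425)ᵀ = (0, 7/4)ᵀ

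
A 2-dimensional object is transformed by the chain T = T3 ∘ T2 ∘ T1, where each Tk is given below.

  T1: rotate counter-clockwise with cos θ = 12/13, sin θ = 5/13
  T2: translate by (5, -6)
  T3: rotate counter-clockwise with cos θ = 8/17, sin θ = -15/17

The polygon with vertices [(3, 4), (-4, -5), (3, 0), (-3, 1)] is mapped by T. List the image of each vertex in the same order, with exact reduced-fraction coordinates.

T1 rotate counter-clockwise with cos θ = 12/13, sin θ = 5/13: (3, 4) → (16/13, 63/13); (-4, -5) → (-23/13, -80/13); (3, 0) → (36/13, 15/13); (-3, 1) → (-41/13, -3/13)
T2 translate by (5, -6): (16/13, 63/13) → (81/13, -15/13); (-23/13, -80/13) → (42/13, -158/13); (36/13, 15/13) → (101/13, -63/13); (-41/13, -3/13) → (24/13, -81/13)
T3 rotate counter-clockwise with cos θ = 8/17, sin θ = -15/17: (81/13, -15/13) → (423/221, -1335/221); (42/13, -158/13) → (-2034/221, -1894/221); (101/13, -63/13) → (-137/221, -2019/221); (24/13, -81/13) → (-1023/221, -1008/221)

image vertices: (423/221, -1335/221), (-2034/221, -1894/221), (-137/221, -2019/221), (-1023/221, -1008/221)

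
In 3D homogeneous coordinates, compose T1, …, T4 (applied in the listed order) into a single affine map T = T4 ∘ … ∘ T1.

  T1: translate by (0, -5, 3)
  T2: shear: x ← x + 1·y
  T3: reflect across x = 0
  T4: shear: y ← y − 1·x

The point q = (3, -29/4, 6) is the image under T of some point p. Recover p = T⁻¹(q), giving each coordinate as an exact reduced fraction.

T1 = [1 0 0 0; 0 1 0 -5; 0 0 1 3; 0 0 0 1]
T2·T1 = [1 1 0 -5; 0 1 0 -5; 0 0 1 3; 0 0 0 1]
T3·…·T1 = [-1 -1 0 5; 0 1 0 -5; 0 0 1 3; 0 0 0 1]
T4·…·T1 = [-1 -1 0 5; 1 2 0 -10; 0 0 1 3; 0 0 0 1]
det M = -1; M⁻¹ = [-2 -1 0 0; 1 1 0 5; 0 0 1 -3; 0 0 0 1]
M⁻¹ · (3, -29/4, 6)ᵀ = (5/4, 3/4, 3)ᵀ

p = (5/4, 3/4, 3)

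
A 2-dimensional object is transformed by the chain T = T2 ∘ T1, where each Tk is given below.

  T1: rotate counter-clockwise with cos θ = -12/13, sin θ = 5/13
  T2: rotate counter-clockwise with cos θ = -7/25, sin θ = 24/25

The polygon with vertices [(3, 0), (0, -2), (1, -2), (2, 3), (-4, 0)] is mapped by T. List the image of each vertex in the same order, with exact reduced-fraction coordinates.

image vertices: (-108/325, -969/325), (-646/325, 72/325), (-682/325, -251/325), (69/25, -58/25), (144/325, 1292/325)

T1 rotate counter-clockwise with cos θ = -12/13, sin θ = 5/13: (3, 0) → (-36/13, 15/13); (0, -2) → (10/13, 24/13); (1, -2) → (-2/13, 29/13); (2, 3) → (-3, -2); (-4, 0) → (48/13, -20/13)
T2 rotate counter-clockwise with cos θ = -7/25, sin θ = 24/25: (-36/13, 15/13) → (-108/325, -969/325); (10/13, 24/13) → (-646/325, 72/325); (-2/13, 29/13) → (-682/325, -251/325); (-3, -2) → (69/25, -58/25); (48/13, -20/13) → (144/325, 1292/325)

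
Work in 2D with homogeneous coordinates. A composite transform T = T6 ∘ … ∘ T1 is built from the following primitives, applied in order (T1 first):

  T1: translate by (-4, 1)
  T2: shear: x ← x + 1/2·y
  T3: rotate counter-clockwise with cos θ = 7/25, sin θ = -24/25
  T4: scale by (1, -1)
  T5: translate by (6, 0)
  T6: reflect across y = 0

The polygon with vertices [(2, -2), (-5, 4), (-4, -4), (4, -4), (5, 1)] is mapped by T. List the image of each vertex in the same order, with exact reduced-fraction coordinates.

image vertices: (217/50, 53/25), (449/50, 191/25), (23/50, 207/25), (27/10, 3/5), (212/25, -34/25)

T1 translate by (-4, 1): (2, -2) → (-2, -1); (-5, 4) → (-9, 5); (-4, -4) → (-8, -3); (4, -4) → (0, -3); (5, 1) → (1, 2)
T2 shear: x ← x + 1/2·y: (-2, -1) → (-5/2, -1); (-9, 5) → (-13/2, 5); (-8, -3) → (-19/2, -3); (0, -3) → (-3/2, -3); (1, 2) → (2, 2)
T3 rotate counter-clockwise with cos θ = 7/25, sin θ = -24/25: (-5/2, -1) → (-83/50, 53/25); (-13/2, 5) → (149/50, 191/25); (-19/2, -3) → (-277/50, 207/25); (-3/2, -3) → (-33/10, 3/5); (2, 2) → (62/25, -34/25)
T4 scale by (1, -1): (-83/50, 53/25) → (-83/50, -53/25); (149/50, 191/25) → (149/50, -191/25); (-277/50, 207/25) → (-277/50, -207/25); (-33/10, 3/5) → (-33/10, -3/5); (62/25, -34/25) → (62/25, 34/25)
T5 translate by (6, 0): (-83/50, -53/25) → (217/50, -53/25); (149/50, -191/25) → (449/50, -191/25); (-277/50, -207/25) → (23/50, -207/25); (-33/10, -3/5) → (27/10, -3/5); (62/25, 34/25) → (212/25, 34/25)
T6 reflect across y = 0: (217/50, -53/25) → (217/50, 53/25); (449/50, -191/25) → (449/50, 191/25); (23/50, -207/25) → (23/50, 207/25); (27/10, -3/5) → (27/10, 3/5); (212/25, 34/25) → (212/25, -34/25)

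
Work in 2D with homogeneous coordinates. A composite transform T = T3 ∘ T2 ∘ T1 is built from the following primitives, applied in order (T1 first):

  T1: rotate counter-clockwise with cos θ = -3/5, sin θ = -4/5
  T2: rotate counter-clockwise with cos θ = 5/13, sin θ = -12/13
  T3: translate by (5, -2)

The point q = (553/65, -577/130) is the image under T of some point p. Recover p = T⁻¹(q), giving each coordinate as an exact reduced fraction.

T1 = [-3/5 4/5 0; -4/5 -3/5 0; 0 0 1]
T2·T1 = [-63/65 -16/65 0; 16/65 -63/65 0; 0 0 1]
T3·…·T1 = [-63/65 -16/65 5; 16/65 -63/65 -2; 0 0 1]
det M = 1; M⁻¹ = [-63/65 16/65 347/65; -16/65 -63/65 -46/65; 0 0 1]
M⁻¹ · (553/65, -577/130)ᵀ = (-4, 3/2)ᵀ

p = (-4, 3/2)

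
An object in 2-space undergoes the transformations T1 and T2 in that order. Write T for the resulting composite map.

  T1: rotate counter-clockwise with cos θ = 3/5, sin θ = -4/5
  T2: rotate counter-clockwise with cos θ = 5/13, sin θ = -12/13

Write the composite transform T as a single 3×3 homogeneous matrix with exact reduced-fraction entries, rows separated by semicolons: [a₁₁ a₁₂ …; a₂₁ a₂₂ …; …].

T1 = [3/5 4/5 0; -4/5 3/5 0; 0 0 1]
T2·T1 = [-33/65 56/65 0; -56/65 -33/65 0; 0 0 1]

T = [-33/65 56/65 0; -56/65 -33/65 0; 0 0 1]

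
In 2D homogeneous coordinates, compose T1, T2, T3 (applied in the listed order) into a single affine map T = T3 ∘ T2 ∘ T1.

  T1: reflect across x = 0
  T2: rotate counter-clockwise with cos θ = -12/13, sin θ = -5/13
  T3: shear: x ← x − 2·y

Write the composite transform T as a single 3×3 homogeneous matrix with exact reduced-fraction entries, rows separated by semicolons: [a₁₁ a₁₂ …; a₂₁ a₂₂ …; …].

T1 = [-1 0 0; 0 1 0; 0 0 1]
T2·T1 = [12/13 5/13 0; 5/13 -12/13 0; 0 0 1]
T3·…·T1 = [2/13 29/13 0; 5/13 -12/13 0; 0 0 1]

T = [2/13 29/13 0; 5/13 -12/13 0; 0 0 1]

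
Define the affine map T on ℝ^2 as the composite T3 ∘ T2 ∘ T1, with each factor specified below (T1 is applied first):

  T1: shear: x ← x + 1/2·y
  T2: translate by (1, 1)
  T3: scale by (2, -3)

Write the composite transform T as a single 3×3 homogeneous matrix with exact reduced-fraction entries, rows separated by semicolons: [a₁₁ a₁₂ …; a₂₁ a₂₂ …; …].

T1 = [1 1/2 0; 0 1 0; 0 0 1]
T2·T1 = [1 1/2 1; 0 1 1; 0 0 1]
T3·…·T1 = [2 1 2; 0 -3 -3; 0 0 1]

T = [2 1 2; 0 -3 -3; 0 0 1]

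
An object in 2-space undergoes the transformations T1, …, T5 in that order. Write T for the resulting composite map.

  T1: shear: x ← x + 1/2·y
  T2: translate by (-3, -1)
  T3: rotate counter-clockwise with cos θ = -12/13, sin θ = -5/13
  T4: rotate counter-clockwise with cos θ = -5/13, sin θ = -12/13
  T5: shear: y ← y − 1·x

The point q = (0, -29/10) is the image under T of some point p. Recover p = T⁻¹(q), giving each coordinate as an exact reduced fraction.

p = (-2/5, 1)

T1 = [1 1/2 0; 0 1 0; 0 0 1]
T2·T1 = [1 1/2 -3; 0 1 -1; 0 0 1]
T3·…·T1 = [-12/13 -1/13 31/13; -5/13 -29/26 27/13; 0 0 1]
T4·…·T1 = [0 -1 1; 1 1/2 -3; 0 0 1]
T5·…·T1 = [0 -1 1; 1 3/2 -4; 0 0 1]
det M = 1; M⁻¹ = [3/2 1 5/2; -1 0 1; 0 0 1]
M⁻¹ · (0, -29/10)ᵀ = (-2/5, 1)ᵀ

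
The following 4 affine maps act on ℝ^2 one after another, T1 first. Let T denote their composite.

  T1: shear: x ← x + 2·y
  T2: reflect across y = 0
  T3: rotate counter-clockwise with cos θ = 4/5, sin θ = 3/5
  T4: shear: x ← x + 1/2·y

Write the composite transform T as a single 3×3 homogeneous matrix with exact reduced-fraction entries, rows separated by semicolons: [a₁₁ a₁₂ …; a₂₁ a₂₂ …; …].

T = [11/10 12/5 0; 3/5 2/5 0; 0 0 1]

T1 = [1 2 0; 0 1 0; 0 0 1]
T2·T1 = [1 2 0; 0 -1 0; 0 0 1]
T3·…·T1 = [4/5 11/5 0; 3/5 2/5 0; 0 0 1]
T4·…·T1 = [11/10 12/5 0; 3/5 2/5 0; 0 0 1]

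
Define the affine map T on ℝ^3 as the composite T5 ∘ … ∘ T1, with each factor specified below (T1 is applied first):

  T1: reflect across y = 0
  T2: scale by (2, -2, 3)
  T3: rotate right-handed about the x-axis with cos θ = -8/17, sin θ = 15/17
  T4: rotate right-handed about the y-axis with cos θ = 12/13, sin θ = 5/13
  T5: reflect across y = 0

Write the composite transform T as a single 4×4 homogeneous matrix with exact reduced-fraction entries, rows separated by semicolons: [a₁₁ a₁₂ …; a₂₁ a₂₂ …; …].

T1 = [1 0 0 0; 0 -1 0 0; 0 0 1 0; 0 0 0 1]
T2·T1 = [2 0 0 0; 0 2 0 0; 0 0 3 0; 0 0 0 1]
T3·…·T1 = [2 0 0 0; 0 -16/17 -45/17 0; 0 30/17 -24/17 0; 0 0 0 1]
T4·…·T1 = [24/13 150/221 -120/221 0; 0 -16/17 -45/17 0; -10/13 360/221 -288/221 0; 0 0 0 1]
T5·…·T1 = [24/13 150/221 -120/221 0; 0 16/17 45/17 0; -10/13 360/221 -288/221 0; 0 0 0 1]

T = [24/13 150/221 -120/221 0; 0 16/17 45/17 0; -10/13 360/221 -288/221 0; 0 0 0 1]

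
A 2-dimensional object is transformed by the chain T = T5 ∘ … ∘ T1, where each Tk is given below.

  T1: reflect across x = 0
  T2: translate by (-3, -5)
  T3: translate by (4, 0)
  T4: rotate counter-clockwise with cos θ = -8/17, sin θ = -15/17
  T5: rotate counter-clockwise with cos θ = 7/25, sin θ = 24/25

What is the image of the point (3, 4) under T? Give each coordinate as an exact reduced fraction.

T1 reflect across x = 0: (3, 4) → (-3, 4)
T2 translate by (-3, -5): (-3, 4) → (-6, -1)
T3 translate by (4, 0): (-6, -1) → (-2, -1)
T4 rotate counter-clockwise with cos θ = -8/17, sin θ = -15/17: (-2, -1) → (1/17, 38/17)
T5 rotate counter-clockwise with cos θ = 7/25, sin θ = 24/25: (1/17, 38/17) → (-181/85, 58/85)

T(p) = (-181/85, 58/85)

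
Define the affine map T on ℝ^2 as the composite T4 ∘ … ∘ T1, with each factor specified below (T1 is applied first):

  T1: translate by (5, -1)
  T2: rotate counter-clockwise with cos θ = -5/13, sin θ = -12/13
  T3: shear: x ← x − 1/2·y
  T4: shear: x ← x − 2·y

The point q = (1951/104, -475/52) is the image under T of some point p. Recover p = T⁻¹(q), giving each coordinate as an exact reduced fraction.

T1 = [1 0 5; 0 1 -1; 0 0 1]
T2·T1 = [-5/13 12/13 -37/13; -12/13 -5/13 -55/13; 0 0 1]
T3·…·T1 = [1/13 29/26 -19/26; -12/13 -5/13 -55/13; 0 0 1]
T4·…·T1 = [25/13 49/26 201/26; -12/13 -5/13 -55/13; 0 0 1]
det M = 1; M⁻¹ = [-5/13 -49/26 -5; 12/13 25/13 1; 0 0 1]
M⁻¹ · (1951/104, -475/52)ᵀ = (5, 3/4)ᵀ

p = (5, 3/4)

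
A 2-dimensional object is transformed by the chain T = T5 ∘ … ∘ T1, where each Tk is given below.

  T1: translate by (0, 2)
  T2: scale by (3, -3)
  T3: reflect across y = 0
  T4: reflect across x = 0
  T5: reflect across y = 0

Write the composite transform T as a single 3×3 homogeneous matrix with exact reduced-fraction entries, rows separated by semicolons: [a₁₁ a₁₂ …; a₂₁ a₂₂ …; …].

T1 = [1 0 0; 0 1 2; 0 0 1]
T2·T1 = [3 0 0; 0 -3 -6; 0 0 1]
T3·…·T1 = [3 0 0; 0 3 6; 0 0 1]
T4·…·T1 = [-3 0 0; 0 3 6; 0 0 1]
T5·…·T1 = [-3 0 0; 0 -3 -6; 0 0 1]

T = [-3 0 0; 0 -3 -6; 0 0 1]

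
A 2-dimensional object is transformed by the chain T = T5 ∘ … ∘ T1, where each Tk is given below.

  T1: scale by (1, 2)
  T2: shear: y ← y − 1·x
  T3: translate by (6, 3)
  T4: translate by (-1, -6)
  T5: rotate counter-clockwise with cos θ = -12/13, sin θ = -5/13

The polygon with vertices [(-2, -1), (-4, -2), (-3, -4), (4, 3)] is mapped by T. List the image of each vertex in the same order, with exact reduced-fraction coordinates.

image vertices: (-51/13, 21/13), (-27/13, 31/13), (-64/13, 86/13), (-113/13, -33/13)

T1 scale by (1, 2): (-2, -1) → (-2, -2); (-4, -2) → (-4, -4); (-3, -4) → (-3, -8); (4, 3) → (4, 6)
T2 shear: y ← y − 1·x: (-2, -2) → (-2, 0); (-4, -4) → (-4, 0); (-3, -8) → (-3, -5); (4, 6) → (4, 2)
T3 translate by (6, 3): (-2, 0) → (4, 3); (-4, 0) → (2, 3); (-3, -5) → (3, -2); (4, 2) → (10, 5)
T4 translate by (-1, -6): (4, 3) → (3, -3); (2, 3) → (1, -3); (3, -2) → (2, -8); (10, 5) → (9, -1)
T5 rotate counter-clockwise with cos θ = -12/13, sin θ = -5/13: (3, -3) → (-51/13, 21/13); (1, -3) → (-27/13, 31/13); (2, -8) → (-64/13, 86/13); (9, -1) → (-113/13, -33/13)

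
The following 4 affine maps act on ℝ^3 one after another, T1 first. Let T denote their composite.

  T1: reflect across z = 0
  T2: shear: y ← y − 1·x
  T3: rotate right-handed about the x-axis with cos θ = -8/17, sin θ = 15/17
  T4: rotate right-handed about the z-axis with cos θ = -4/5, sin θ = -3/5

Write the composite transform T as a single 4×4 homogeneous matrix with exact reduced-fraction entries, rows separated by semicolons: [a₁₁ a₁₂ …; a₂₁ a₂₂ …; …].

T = [-44/85 -24/85 9/17 0; -83/85 32/85 -12/17 0; -15/17 15/17 8/17 0; 0 0 0 1]

T1 = [1 0 0 0; 0 1 0 0; 0 0 -1 0; 0 0 0 1]
T2·T1 = [1 0 0 0; -1 1 0 0; 0 0 -1 0; 0 0 0 1]
T3·…·T1 = [1 0 0 0; 8/17 -8/17 15/17 0; -15/17 15/17 8/17 0; 0 0 0 1]
T4·…·T1 = [-44/85 -24/85 9/17 0; -83/85 32/85 -12/17 0; -15/17 15/17 8/17 0; 0 0 0 1]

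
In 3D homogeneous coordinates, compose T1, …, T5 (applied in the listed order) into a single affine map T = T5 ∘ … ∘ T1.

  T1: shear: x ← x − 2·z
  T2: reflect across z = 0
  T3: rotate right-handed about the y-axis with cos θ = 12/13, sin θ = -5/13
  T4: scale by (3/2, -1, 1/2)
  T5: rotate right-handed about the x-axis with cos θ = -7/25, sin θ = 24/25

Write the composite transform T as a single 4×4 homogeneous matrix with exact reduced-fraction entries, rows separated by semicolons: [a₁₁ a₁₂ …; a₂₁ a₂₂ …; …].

T = [18/13 0 -57/26 0; -12/65 7/25 264/325 0; -7/130 -24/25 77/325 0; 0 0 0 1]

T1 = [1 0 -2 0; 0 1 0 0; 0 0 1 0; 0 0 0 1]
T2·T1 = [1 0 -2 0; 0 1 0 0; 0 0 -1 0; 0 0 0 1]
T3·…·T1 = [12/13 0 -19/13 0; 0 1 0 0; 5/13 0 -22/13 0; 0 0 0 1]
T4·…·T1 = [18/13 0 -57/26 0; 0 -1 0 0; 5/26 0 -11/13 0; 0 0 0 1]
T5·…·T1 = [18/13 0 -57/26 0; -12/65 7/25 264/325 0; -7/130 -24/25 77/325 0; 0 0 0 1]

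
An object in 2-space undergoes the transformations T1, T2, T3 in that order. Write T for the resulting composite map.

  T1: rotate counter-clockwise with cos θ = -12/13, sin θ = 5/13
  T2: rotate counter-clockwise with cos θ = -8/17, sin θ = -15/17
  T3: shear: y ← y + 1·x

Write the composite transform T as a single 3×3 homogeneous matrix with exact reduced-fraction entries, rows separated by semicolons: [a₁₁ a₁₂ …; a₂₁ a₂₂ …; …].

T1 = [-12/13 -5/13 0; 5/13 -12/13 0; 0 0 1]
T2·T1 = [171/221 -140/221 0; 140/221 171/221 0; 0 0 1]
T3·…·T1 = [171/221 -140/221 0; 311/221 31/221 0; 0 0 1]

T = [171/221 -140/221 0; 311/221 31/221 0; 0 0 1]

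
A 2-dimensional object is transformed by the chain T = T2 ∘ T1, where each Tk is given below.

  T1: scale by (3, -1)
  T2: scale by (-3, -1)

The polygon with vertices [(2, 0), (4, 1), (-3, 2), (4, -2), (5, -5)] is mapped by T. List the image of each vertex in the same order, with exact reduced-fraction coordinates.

T1 scale by (3, -1): (2, 0) → (6, 0); (4, 1) → (12, -1); (-3, 2) → (-9, -2); (4, -2) → (12, 2); (5, -5) → (15, 5)
T2 scale by (-3, -1): (6, 0) → (-18, 0); (12, -1) → (-36, 1); (-9, -2) → (27, 2); (12, 2) → (-36, -2); (15, 5) → (-45, -5)

image vertices: (-18, 0), (-36, 1), (27, 2), (-36, -2), (-45, -5)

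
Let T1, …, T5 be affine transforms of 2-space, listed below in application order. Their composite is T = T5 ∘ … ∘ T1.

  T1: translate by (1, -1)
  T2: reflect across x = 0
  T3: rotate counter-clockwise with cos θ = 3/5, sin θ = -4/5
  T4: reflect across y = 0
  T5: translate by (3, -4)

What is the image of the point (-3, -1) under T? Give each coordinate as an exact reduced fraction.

T(p) = (13/5, -6/5)

T1 translate by (1, -1): (-3, -1) → (-2, -2)
T2 reflect across x = 0: (-2, -2) → (2, -2)
T3 rotate counter-clockwise with cos θ = 3/5, sin θ = -4/5: (2, -2) → (-2/5, -14/5)
T4 reflect across y = 0: (-2/5, -14/5) → (-2/5, 14/5)
T5 translate by (3, -4): (-2/5, 14/5) → (13/5, -6/5)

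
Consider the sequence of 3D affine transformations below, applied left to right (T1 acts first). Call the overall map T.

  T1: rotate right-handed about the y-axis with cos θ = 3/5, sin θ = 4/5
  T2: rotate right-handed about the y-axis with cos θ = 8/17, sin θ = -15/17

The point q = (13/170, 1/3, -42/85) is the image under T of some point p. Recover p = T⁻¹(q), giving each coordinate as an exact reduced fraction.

p = (0, 1/3, -1/2)

T1 = [3/5 0 4/5 0; 0 1 0 0; -4/5 0 3/5 0; 0 0 0 1]
T2·T1 = [84/85 0 -13/85 0; 0 1 0 0; 13/85 0 84/85 0; 0 0 0 1]
det M = 1; M⁻¹ = [84/85 0 13/85 0; 0 1 0 0; -13/85 0 84/85 0; 0 0 0 1]
M⁻¹ · (13/170, 1/3, -42/85)ᵀ = (0, 1/3, -1/2)ᵀ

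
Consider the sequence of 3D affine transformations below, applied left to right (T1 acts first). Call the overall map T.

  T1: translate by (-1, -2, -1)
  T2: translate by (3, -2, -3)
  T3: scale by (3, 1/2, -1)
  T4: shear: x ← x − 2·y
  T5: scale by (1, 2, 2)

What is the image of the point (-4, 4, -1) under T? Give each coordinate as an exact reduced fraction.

T1 translate by (-1, -2, -1): (-4, 4, -1) → (-5, 2, -2)
T2 translate by (3, -2, -3): (-5, 2, -2) → (-2, 0, -5)
T3 scale by (3, 1/2, -1): (-2, 0, -5) → (-6, 0, 5)
T4 shear: x ← x − 2·y: (-6, 0, 5) → (-6, 0, 5)
T5 scale by (1, 2, 2): (-6, 0, 5) → (-6, 0, 10)

T(p) = (-6, 0, 10)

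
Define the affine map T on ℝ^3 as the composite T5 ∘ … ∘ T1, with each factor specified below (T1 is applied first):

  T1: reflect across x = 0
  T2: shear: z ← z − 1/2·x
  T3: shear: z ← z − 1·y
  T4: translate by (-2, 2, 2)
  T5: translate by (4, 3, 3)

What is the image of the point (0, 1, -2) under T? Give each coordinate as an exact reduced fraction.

T(p) = (2, 6, 2)

T1 reflect across x = 0: (0, 1, -2) → (0, 1, -2)
T2 shear: z ← z − 1/2·x: (0, 1, -2) → (0, 1, -2)
T3 shear: z ← z − 1·y: (0, 1, -2) → (0, 1, -3)
T4 translate by (-2, 2, 2): (0, 1, -3) → (-2, 3, -1)
T5 translate by (4, 3, 3): (-2, 3, -1) → (2, 6, 2)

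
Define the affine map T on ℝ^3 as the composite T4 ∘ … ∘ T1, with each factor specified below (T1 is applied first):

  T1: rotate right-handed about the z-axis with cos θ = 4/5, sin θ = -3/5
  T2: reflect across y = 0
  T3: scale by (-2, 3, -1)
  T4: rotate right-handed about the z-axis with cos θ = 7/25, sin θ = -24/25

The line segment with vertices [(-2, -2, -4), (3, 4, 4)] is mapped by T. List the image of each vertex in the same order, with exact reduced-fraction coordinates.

T1 rotate right-handed about the z-axis with cos θ = 4/5, sin θ = -3/5: (-2, -2, -4) → (-14/5, -2/5, -4); (3, 4, 4) → (24/5, 7/5, 4)
T2 reflect across y = 0: (-14/5, -2/5, -4) → (-14/5, 2/5, -4); (24/5, 7/5, 4) → (24/5, -7/5, 4)
T3 scale by (-2, 3, -1): (-14/5, 2/5, -4) → (28/5, 6/5, 4); (24/5, -7/5, 4) → (-48/5, -21/5, -4)
T4 rotate right-handed about the z-axis with cos θ = 7/25, sin θ = -24/25: (28/5, 6/5, 4) → (68/25, -126/25, 4); (-48/5, -21/5, -4) → (-168/25, 201/25, -4)

image vertices: (68/25, -126/25, 4), (-168/25, 201/25, -4)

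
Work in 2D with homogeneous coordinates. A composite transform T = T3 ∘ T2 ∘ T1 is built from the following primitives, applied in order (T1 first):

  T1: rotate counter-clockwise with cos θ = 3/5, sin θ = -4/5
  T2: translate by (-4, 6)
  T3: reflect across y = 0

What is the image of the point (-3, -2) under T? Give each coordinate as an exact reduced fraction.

T1 rotate counter-clockwise with cos θ = 3/5, sin θ = -4/5: (-3, -2) → (-17/5, 6/5)
T2 translate by (-4, 6): (-17/5, 6/5) → (-37/5, 36/5)
T3 reflect across y = 0: (-37/5, 36/5) → (-37/5, -36/5)

T(p) = (-37/5, -36/5)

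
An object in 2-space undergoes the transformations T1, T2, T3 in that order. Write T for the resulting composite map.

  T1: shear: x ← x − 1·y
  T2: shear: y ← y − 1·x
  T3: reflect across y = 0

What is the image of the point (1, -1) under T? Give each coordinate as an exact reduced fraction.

T1 shear: x ← x − 1·y: (1, -1) → (2, -1)
T2 shear: y ← y − 1·x: (2, -1) → (2, -3)
T3 reflect across y = 0: (2, -3) → (2, 3)

T(p) = (2, 3)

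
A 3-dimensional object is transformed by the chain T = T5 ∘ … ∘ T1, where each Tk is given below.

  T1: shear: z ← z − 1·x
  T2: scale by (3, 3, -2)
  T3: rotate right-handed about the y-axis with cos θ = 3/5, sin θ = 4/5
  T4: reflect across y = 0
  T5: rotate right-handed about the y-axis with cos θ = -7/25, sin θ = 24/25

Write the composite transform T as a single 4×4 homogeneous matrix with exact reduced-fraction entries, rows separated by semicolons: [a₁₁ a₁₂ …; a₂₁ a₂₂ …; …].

T = [-263/125 0 -88/125 0; 0 -3 0 0; -366/125 0 234/125 0; 0 0 0 1]

T1 = [1 0 0 0; 0 1 0 0; -1 0 1 0; 0 0 0 1]
T2·T1 = [3 0 0 0; 0 3 0 0; 2 0 -2 0; 0 0 0 1]
T3·…·T1 = [17/5 0 -8/5 0; 0 3 0 0; -6/5 0 -6/5 0; 0 0 0 1]
T4·…·T1 = [17/5 0 -8/5 0; 0 -3 0 0; -6/5 0 -6/5 0; 0 0 0 1]
T5·…·T1 = [-263/125 0 -88/125 0; 0 -3 0 0; -366/125 0 234/125 0; 0 0 0 1]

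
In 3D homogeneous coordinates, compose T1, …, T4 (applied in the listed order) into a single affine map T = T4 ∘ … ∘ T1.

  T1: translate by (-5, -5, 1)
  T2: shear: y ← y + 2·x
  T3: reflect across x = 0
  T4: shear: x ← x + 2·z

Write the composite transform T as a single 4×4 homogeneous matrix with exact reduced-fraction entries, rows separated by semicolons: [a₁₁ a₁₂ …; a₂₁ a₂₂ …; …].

T1 = [1 0 0 -5; 0 1 0 -5; 0 0 1 1; 0 0 0 1]
T2·T1 = [1 0 0 -5; 2 1 0 -15; 0 0 1 1; 0 0 0 1]
T3·…·T1 = [-1 0 0 5; 2 1 0 -15; 0 0 1 1; 0 0 0 1]
T4·…·T1 = [-1 0 2 7; 2 1 0 -15; 0 0 1 1; 0 0 0 1]

T = [-1 0 2 7; 2 1 0 -15; 0 0 1 1; 0 0 0 1]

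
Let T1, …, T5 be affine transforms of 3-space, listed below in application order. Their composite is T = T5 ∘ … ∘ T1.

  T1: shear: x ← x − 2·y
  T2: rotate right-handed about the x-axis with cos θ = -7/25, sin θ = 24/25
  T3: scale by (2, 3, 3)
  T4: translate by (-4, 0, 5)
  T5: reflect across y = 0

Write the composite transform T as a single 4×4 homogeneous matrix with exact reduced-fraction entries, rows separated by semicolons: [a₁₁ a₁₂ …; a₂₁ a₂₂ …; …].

T = [2 -4 0 -4; 0 21/25 72/25 0; 0 72/25 -21/25 5; 0 0 0 1]

T1 = [1 -2 0 0; 0 1 0 0; 0 0 1 0; 0 0 0 1]
T2·T1 = [1 -2 0 0; 0 -7/25 -24/25 0; 0 24/25 -7/25 0; 0 0 0 1]
T3·…·T1 = [2 -4 0 0; 0 -21/25 -72/25 0; 0 72/25 -21/25 0; 0 0 0 1]
T4·…·T1 = [2 -4 0 -4; 0 -21/25 -72/25 0; 0 72/25 -21/25 5; 0 0 0 1]
T5·…·T1 = [2 -4 0 -4; 0 21/25 72/25 0; 0 72/25 -21/25 5; 0 0 0 1]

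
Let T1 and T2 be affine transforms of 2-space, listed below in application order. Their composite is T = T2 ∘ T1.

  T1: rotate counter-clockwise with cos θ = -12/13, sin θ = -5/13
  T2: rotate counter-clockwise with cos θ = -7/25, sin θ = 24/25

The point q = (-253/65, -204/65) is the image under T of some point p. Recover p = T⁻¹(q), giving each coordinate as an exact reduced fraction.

T1 = [-12/13 5/13 0; -5/13 -12/13 0; 0 0 1]
T2·T1 = [204/325 253/325 0; -253/325 204/325 0; 0 0 1]
det M = 1; M⁻¹ = [204/325 -253/325 0; 253/325 204/325 0; 0 0 1]
M⁻¹ · (-253/65, -204/65)ᵀ = (0, -5)ᵀ

p = (0, -5)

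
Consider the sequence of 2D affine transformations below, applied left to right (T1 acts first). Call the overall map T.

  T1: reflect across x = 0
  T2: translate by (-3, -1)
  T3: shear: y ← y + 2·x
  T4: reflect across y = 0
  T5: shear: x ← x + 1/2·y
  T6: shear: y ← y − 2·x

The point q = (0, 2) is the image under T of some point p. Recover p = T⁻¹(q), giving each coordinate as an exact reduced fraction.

T1 = [-1 0 0; 0 1 0; 0 0 1]
T2·T1 = [-1 0 -3; 0 1 -1; 0 0 1]
T3·…·T1 = [-1 0 -3; -2 1 -7; 0 0 1]
T4·…·T1 = [-1 0 -3; 2 -1 7; 0 0 1]
T5·…·T1 = [0 -1/2 1/2; 2 -1 7; 0 0 1]
T6·…·T1 = [0 -1/2 1/2; 2 0 6; 0 0 1]
det M = 1; M⁻¹ = [0 1/2 -3; -2 0 1; 0 0 1]
M⁻¹ · (0, 2)ᵀ = (-2, 1)ᵀ

p = (-2, 1)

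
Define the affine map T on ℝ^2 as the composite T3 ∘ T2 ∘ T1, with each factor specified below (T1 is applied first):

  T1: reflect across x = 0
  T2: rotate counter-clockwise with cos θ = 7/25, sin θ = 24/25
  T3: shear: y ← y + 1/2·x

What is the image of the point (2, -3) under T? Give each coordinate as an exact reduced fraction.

T1 reflect across x = 0: (2, -3) → (-2, -3)
T2 rotate counter-clockwise with cos θ = 7/25, sin θ = 24/25: (-2, -3) → (58/25, -69/25)
T3 shear: y ← y + 1/2·x: (58/25, -69/25) → (58/25, -8/5)

T(p) = (58/25, -8/5)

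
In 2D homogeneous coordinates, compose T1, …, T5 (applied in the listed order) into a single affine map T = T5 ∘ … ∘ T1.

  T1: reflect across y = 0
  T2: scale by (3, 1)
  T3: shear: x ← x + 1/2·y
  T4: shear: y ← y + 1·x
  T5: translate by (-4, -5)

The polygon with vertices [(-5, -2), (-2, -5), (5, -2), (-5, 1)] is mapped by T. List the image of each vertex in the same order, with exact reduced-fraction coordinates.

image vertices: (-18, -17), (-15/2, -7/2), (12, 13), (-39/2, -43/2)

T1 reflect across y = 0: (-5, -2) → (-5, 2); (-2, -5) → (-2, 5); (5, -2) → (5, 2); (-5, 1) → (-5, -1)
T2 scale by (3, 1): (-5, 2) → (-15, 2); (-2, 5) → (-6, 5); (5, 2) → (15, 2); (-5, -1) → (-15, -1)
T3 shear: x ← x + 1/2·y: (-15, 2) → (-14, 2); (-6, 5) → (-7/2, 5); (15, 2) → (16, 2); (-15, -1) → (-31/2, -1)
T4 shear: y ← y + 1·x: (-14, 2) → (-14, -12); (-7/2, 5) → (-7/2, 3/2); (16, 2) → (16, 18); (-31/2, -1) → (-31/2, -33/2)
T5 translate by (-4, -5): (-14, -12) → (-18, -17); (-7/2, 3/2) → (-15/2, -7/2); (16, 18) → (12, 13); (-31/2, -33/2) → (-39/2, -43/2)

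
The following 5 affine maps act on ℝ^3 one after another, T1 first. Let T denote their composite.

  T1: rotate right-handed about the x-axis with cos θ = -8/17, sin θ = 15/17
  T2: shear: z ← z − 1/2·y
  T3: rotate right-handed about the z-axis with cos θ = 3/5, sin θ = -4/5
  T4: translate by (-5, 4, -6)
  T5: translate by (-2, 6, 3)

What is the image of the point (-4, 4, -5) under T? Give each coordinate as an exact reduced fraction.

T(p) = (-627/85, 1251/85, 55/34)

T1 rotate right-handed about the x-axis with cos θ = -8/17, sin θ = 15/17: (-4, 4, -5) → (-4, 43/17, 100/17)
T2 shear: z ← z − 1/2·y: (-4, 43/17, 100/17) → (-4, 43/17, 157/34)
T3 rotate right-handed about the z-axis with cos θ = 3/5, sin θ = -4/5: (-4, 43/17, 157/34) → (-32/85, 401/85, 157/34)
T4 translate by (-5, 4, -6): (-32/85, 401/85, 157/34) → (-457/85, 741/85, -47/34)
T5 translate by (-2, 6, 3): (-457/85, 741/85, -47/34) → (-627/85, 1251/85, 55/34)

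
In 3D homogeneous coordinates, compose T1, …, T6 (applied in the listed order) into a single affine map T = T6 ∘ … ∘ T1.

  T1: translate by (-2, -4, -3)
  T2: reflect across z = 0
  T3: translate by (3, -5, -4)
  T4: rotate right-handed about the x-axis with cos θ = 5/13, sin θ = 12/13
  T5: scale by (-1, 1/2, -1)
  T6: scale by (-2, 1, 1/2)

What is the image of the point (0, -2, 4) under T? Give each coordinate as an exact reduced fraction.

T(p) = (2, 5/26, 157/26)

T1 translate by (-2, -4, -3): (0, -2, 4) → (-2, -6, 1)
T2 reflect across z = 0: (-2, -6, 1) → (-2, -6, -1)
T3 translate by (3, -5, -4): (-2, -6, -1) → (1, -11, -5)
T4 rotate right-handed about the x-axis with cos θ = 5/13, sin θ = 12/13: (1, -11, -5) → (1, 5/13, -157/13)
T5 scale by (-1, 1/2, -1): (1, 5/13, -157/13) → (-1, 5/26, 157/13)
T6 scale by (-2, 1, 1/2): (-1, 5/26, 157/13) → (2, 5/26, 157/26)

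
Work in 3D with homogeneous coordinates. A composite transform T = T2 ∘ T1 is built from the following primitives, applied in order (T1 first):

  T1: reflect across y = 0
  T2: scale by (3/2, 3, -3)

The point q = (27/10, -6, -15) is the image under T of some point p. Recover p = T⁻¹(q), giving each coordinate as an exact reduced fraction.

T1 = [1 0 0 0; 0 -1 0 0; 0 0 1 0; 0 0 0 1]
T2·T1 = [3/2 0 0 0; 0 -3 0 0; 0 0 -3 0; 0 0 0 1]
det M = 27/2; M⁻¹ = [2/3 0 0 0; 0 -1/3 0 0; 0 0 -1/3 0; 0 0 0 1]
M⁻¹ · (27/10, -6, -15)ᵀ = (9/5, 2, 5)ᵀ

p = (9/5, 2, 5)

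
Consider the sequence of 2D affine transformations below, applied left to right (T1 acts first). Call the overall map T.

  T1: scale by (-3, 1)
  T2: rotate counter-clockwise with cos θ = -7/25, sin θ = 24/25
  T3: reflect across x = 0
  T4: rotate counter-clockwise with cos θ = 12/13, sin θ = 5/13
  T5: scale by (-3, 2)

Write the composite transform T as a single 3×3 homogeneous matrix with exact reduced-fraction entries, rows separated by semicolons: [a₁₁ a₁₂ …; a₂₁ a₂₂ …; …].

T = [-324/325 -969/325 0; -1938/325 72/325 0; 0 0 1]

T1 = [-3 0 0; 0 1 0; 0 0 1]
T2·T1 = [21/25 -24/25 0; -72/25 -7/25 0; 0 0 1]
T3·…·T1 = [-21/25 24/25 0; -72/25 -7/25 0; 0 0 1]
T4·…·T1 = [108/325 323/325 0; -969/325 36/325 0; 0 0 1]
T5·…·T1 = [-324/325 -969/325 0; -1938/325 72/325 0; 0 0 1]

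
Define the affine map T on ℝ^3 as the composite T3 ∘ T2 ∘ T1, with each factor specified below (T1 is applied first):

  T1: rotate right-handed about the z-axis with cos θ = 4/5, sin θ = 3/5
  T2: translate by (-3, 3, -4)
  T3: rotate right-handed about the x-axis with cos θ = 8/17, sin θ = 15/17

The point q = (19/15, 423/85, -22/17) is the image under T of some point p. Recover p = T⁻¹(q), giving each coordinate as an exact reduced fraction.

p = (7/3, -4, -1)

T1 = [4/5 -3/5 0 0; 3/5 4/5 0 0; 0 0 1 0; 0 0 0 1]
T2·T1 = [4/5 -3/5 0 -3; 3/5 4/5 0 3; 0 0 1 -4; 0 0 0 1]
T3·…·T1 = [4/5 -3/5 0 -3; 24/85 32/85 -15/17 84/17; 9/17 12/17 8/17 13/17; 0 0 0 1]
det M = 1; M⁻¹ = [4/5 24/85 9/17 3/5; -3/5 32/85 12/17 -21/5; 0 -15/17 8/17 4; 0 0 0 1]
M⁻¹ · (19/15, 423/85, -22/17)ᵀ = (7/3, -4, -1)ᵀ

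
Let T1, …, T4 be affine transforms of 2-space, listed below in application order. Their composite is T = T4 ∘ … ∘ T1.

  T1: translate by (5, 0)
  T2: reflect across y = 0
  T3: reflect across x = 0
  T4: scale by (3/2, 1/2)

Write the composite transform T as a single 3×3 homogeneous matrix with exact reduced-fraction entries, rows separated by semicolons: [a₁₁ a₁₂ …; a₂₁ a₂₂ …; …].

T = [-3/2 0 -15/2; 0 -1/2 0; 0 0 1]

T1 = [1 0 5; 0 1 0; 0 0 1]
T2·T1 = [1 0 5; 0 -1 0; 0 0 1]
T3·…·T1 = [-1 0 -5; 0 -1 0; 0 0 1]
T4·…·T1 = [-3/2 0 -15/2; 0 -1/2 0; 0 0 1]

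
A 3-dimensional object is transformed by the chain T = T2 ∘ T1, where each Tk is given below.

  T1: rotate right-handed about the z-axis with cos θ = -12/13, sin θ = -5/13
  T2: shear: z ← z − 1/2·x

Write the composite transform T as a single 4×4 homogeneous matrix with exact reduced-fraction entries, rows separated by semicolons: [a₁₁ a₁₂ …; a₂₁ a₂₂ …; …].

T = [-12/13 5/13 0 0; -5/13 -12/13 0 0; 6/13 -5/26 1 0; 0 0 0 1]

T1 = [-12/13 5/13 0 0; -5/13 -12/13 0 0; 0 0 1 0; 0 0 0 1]
T2·T1 = [-12/13 5/13 0 0; -5/13 -12/13 0 0; 6/13 -5/26 1 0; 0 0 0 1]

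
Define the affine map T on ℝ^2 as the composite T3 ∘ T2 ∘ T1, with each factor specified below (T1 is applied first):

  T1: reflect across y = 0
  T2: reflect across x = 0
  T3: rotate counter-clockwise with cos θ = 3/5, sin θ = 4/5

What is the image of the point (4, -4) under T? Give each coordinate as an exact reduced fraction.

T(p) = (-28/5, -4/5)

T1 reflect across y = 0: (4, -4) → (4, 4)
T2 reflect across x = 0: (4, 4) → (-4, 4)
T3 rotate counter-clockwise with cos θ = 3/5, sin θ = 4/5: (-4, 4) → (-28/5, -4/5)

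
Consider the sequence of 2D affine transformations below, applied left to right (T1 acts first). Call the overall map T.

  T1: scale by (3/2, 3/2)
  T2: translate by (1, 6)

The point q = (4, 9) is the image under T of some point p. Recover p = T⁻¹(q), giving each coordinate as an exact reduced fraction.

T1 = [3/2 0 0; 0 3/2 0; 0 0 1]
T2·T1 = [3/2 0 1; 0 3/2 6; 0 0 1]
det M = 9/4; M⁻¹ = [2/3 0 -2/3; 0 2/3 -4; 0 0 1]
M⁻¹ · (4, 9)ᵀ = (2, 2)ᵀ

p = (2, 2)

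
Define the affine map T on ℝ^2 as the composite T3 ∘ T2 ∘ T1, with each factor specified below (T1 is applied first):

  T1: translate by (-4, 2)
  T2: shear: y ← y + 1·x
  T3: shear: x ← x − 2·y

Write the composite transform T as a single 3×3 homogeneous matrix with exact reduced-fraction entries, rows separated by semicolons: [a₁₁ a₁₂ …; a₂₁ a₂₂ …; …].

T1 = [1 0 -4; 0 1 2; 0 0 1]
T2·T1 = [1 0 -4; 1 1 -2; 0 0 1]
T3·…·T1 = [-1 -2 0; 1 1 -2; 0 0 1]

T = [-1 -2 0; 1 1 -2; 0 0 1]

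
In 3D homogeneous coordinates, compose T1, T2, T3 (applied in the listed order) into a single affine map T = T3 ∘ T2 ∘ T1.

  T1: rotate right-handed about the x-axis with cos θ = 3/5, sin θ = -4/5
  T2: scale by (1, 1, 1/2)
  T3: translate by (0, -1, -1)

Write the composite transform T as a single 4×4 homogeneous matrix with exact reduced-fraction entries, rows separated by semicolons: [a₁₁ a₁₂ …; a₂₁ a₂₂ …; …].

T1 = [1 0 0 0; 0 3/5 4/5 0; 0 -4/5 3/5 0; 0 0 0 1]
T2·T1 = [1 0 0 0; 0 3/5 4/5 0; 0 -2/5 3/10 0; 0 0 0 1]
T3·…·T1 = [1 0 0 0; 0 3/5 4/5 -1; 0 -2/5 3/10 -1; 0 0 0 1]

T = [1 0 0 0; 0 3/5 4/5 -1; 0 -2/5 3/10 -1; 0 0 0 1]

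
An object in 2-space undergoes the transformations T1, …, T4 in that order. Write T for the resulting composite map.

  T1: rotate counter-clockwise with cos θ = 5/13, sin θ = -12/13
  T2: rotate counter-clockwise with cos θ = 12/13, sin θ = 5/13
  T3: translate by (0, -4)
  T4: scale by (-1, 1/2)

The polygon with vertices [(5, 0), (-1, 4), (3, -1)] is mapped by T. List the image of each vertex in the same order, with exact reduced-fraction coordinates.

image vertices: (-600/169, -1271/338), (-356/169, -77/338), (-241/169, -1153/338)

T1 rotate counter-clockwise with cos θ = 5/13, sin θ = -12/13: (5, 0) → (25/13, -60/13); (-1, 4) → (43/13, 32/13); (3, -1) → (3/13, -41/13)
T2 rotate counter-clockwise with cos θ = 12/13, sin θ = 5/13: (25/13, -60/13) → (600/169, -595/169); (43/13, 32/13) → (356/169, 599/169); (3/13, -41/13) → (241/169, -477/169)
T3 translate by (0, -4): (600/169, -595/169) → (600/169, -1271/169); (356/169, 599/169) → (356/169, -77/169); (241/169, -477/169) → (241/169, -1153/169)
T4 scale by (-1, 1/2): (600/169, -1271/169) → (-600/169, -1271/338); (356/169, -77/169) → (-356/169, -77/338); (241/169, -1153/169) → (-241/169, -1153/338)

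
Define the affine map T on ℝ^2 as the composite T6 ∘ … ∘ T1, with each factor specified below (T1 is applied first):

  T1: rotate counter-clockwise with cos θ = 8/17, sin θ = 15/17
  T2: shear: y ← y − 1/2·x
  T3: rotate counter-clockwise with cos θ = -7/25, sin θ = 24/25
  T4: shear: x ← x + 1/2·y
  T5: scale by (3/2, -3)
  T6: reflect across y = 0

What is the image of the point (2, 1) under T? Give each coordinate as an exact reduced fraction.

T(p) = (-2463/680, -1431/850)

T1 rotate counter-clockwise with cos θ = 8/17, sin θ = 15/17: (2, 1) → (1/17, 38/17)
T2 shear: y ← y − 1/2·x: (1/17, 38/17) → (1/17, 75/34)
T3 rotate counter-clockwise with cos θ = -7/25, sin θ = 24/25: (1/17, 75/34) → (-907/425, -477/850)
T4 shear: x ← x + 1/2·y: (-907/425, -477/850) → (-821/340, -477/850)
T5 scale by (3/2, -3): (-821/340, -477/850) → (-2463/680, 1431/850)
T6 reflect across y = 0: (-2463/680, 1431/850) → (-2463/680, -1431/850)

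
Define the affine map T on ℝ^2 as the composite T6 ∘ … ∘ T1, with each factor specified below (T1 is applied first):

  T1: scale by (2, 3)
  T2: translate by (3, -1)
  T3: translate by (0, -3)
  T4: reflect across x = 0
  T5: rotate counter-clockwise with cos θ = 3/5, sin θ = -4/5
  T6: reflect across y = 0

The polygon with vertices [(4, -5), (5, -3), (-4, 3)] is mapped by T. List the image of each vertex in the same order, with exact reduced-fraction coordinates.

image vertices: (-109/5, 13/5), (-91/5, -13/5), (7, 1)

T1 scale by (2, 3): (4, -5) → (8, -15); (5, -3) → (10, -9); (-4, 3) → (-8, 9)
T2 translate by (3, -1): (8, -15) → (11, -16); (10, -9) → (13, -10); (-8, 9) → (-5, 8)
T3 translate by (0, -3): (11, -16) → (11, -19); (13, -10) → (13, -13); (-5, 8) → (-5, 5)
T4 reflect across x = 0: (11, -19) → (-11, -19); (13, -13) → (-13, -13); (-5, 5) → (5, 5)
T5 rotate counter-clockwise with cos θ = 3/5, sin θ = -4/5: (-11, -19) → (-109/5, -13/5); (-13, -13) → (-91/5, 13/5); (5, 5) → (7, -1)
T6 reflect across y = 0: (-109/5, -13/5) → (-109/5, 13/5); (-91/5, 13/5) → (-91/5, -13/5); (7, -1) → (7, 1)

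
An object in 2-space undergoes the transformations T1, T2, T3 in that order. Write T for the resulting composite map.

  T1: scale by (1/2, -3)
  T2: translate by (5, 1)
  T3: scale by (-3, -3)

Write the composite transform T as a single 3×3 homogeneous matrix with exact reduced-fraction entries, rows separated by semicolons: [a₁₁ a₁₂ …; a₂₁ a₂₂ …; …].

T1 = [1/2 0 0; 0 -3 0; 0 0 1]
T2·T1 = [1/2 0 5; 0 -3 1; 0 0 1]
T3·…·T1 = [-3/2 0 -15; 0 9 -3; 0 0 1]

T = [-3/2 0 -15; 0 9 -3; 0 0 1]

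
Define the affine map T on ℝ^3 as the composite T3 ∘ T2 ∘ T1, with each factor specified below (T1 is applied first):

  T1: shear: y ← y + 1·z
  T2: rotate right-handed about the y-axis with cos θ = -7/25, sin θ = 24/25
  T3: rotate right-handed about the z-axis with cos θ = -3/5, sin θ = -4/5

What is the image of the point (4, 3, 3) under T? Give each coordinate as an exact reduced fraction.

T(p) = (468/125, -626/125, -117/25)

T1 shear: y ← y + 1·z: (4, 3, 3) → (4, 6, 3)
T2 rotate right-handed about the y-axis with cos θ = -7/25, sin θ = 24/25: (4, 6, 3) → (44/25, 6, -117/25)
T3 rotate right-handed about the z-axis with cos θ = -3/5, sin θ = -4/5: (44/25, 6, -117/25) → (468/125, -626/125, -117/25)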